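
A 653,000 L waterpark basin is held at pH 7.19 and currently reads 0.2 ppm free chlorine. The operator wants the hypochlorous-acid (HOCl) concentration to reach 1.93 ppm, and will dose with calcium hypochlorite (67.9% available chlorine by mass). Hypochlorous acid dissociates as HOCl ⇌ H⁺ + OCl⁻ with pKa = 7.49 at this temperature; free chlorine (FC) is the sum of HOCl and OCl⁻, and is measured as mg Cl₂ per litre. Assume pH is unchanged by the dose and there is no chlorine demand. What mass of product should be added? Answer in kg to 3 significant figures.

2.59 kg

[OCl⁻]/[HOCl] = 10^(pH − pKa) = 10^(7.19 − 7.49) = 0.5012; fraction as HOCl = 1/(1 + 0.5012) = 0.6661.
Free chlorine required for 1.93 ppm HOCl: 1.93 / 0.6661 = 2.897 ppm.
FC to add: 2.897 − 0.2 = 2.697 mg/L as Cl₂.
Cl₂ equivalent: 2.697 mg/L × 653,000 L = 1761 g.
Product at 67.9% available Cl: 1761 / 0.679 = 2594 g.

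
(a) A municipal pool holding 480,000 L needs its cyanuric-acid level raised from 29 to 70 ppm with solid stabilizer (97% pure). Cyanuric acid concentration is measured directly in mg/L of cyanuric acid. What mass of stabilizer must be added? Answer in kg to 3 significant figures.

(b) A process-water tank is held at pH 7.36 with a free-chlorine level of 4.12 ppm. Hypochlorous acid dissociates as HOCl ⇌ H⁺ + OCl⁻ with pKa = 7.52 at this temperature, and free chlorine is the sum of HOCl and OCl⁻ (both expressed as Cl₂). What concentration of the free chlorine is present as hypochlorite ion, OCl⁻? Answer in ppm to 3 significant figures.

(a) 20.3 kg; (b) 1.68 ppm

(a) CYA to add: (70 − 29) = 41 mg/L × 480,000 L = 19,680 g cyanuric acid.
(a) At 97% purity: 19,680 / 0.97 = 20,290 g product.

(b) [OCl⁻]/[HOCl] = 10^(pH − pKa) = 10^(7.36 − 7.52) = 10^-0.16 = 0.6918.
(b) Fraction as HOCl = 1 / (1 + 0.6918) = 0.5911.
(b) OCl⁻ = (1 − 0.5911) × 4.12 ppm = 1.685 ppm.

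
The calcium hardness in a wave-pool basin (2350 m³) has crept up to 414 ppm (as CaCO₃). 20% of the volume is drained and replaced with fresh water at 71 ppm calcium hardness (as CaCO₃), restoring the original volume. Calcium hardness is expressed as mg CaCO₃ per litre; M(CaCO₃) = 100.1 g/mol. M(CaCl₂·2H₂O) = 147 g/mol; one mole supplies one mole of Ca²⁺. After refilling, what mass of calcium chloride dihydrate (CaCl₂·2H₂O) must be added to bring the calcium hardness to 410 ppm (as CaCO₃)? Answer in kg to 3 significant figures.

223 kg

Volume: 2350 m³ = 2,350,000 L.
After draining 20% and refilling: 414 × 0.80 + 71 × 0.20 = 345.4 ppm.
Deficit to target: 410 − 345.4 = 64.6 mg/L.
As CaCO₃: 64.6 mg/L × 2,350,000 L = 151,800 g; ÷ 100.1 = 1517 mol Ca²⁺.
Mass: 1517 × 147 = 222,900 g.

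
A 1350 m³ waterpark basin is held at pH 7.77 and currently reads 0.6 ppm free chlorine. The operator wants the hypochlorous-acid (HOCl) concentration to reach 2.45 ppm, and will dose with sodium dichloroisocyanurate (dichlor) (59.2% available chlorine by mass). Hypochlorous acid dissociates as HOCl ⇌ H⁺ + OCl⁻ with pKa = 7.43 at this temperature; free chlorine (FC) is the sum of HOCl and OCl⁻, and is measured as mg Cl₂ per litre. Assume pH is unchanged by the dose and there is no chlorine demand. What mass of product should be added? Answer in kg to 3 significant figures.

16.4 kg

Volume: 1350 m³ = 1,350,000 L.
[OCl⁻]/[HOCl] = 10^(pH − pKa) = 10^(7.77 − 7.43) = 2.188; fraction as HOCl = 1/(1 + 2.188) = 0.3137.
Free chlorine required for 2.45 ppm HOCl: 2.45 / 0.3137 = 7.81 ppm.
FC to add: 7.81 − 0.6 = 7.21 mg/L as Cl₂.
Cl₂ equivalent: 7.21 mg/L × 1,350,000 L = 9734 g.
Product at 59.2% available Cl: 9734 / 0.592 = 16,440 g.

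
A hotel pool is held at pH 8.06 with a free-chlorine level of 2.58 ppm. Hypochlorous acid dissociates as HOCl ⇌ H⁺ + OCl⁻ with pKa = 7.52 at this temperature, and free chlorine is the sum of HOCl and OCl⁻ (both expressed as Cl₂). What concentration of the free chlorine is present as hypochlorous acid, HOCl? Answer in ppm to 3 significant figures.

0.578 ppm

[OCl⁻]/[HOCl] = 10^(pH − pKa) = 10^(8.06 − 7.52) = 10^0.54 = 3.467.
Fraction as HOCl = 1 / (1 + 3.467) = 0.2238.
HOCl = 0.2238 × 2.58 ppm = 0.5775 ppm.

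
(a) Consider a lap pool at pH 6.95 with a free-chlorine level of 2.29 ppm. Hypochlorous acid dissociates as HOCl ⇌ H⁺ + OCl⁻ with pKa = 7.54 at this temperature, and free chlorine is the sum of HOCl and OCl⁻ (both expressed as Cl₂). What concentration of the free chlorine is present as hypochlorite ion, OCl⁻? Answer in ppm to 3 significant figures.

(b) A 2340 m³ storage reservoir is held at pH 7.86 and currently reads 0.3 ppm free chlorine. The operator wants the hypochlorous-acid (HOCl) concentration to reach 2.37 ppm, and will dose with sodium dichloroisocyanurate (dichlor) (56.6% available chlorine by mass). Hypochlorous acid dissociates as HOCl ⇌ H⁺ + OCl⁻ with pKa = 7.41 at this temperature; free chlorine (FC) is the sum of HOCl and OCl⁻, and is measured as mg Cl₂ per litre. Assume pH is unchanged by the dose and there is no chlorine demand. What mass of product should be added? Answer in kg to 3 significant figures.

(a) 0.468 ppm; (b) 36.2 kg

(a) [OCl⁻]/[HOCl] = 10^(pH − pKa) = 10^(6.95 − 7.54) = 10^-0.59 = 0.257.
(a) Fraction as HOCl = 1 / (1 + 0.257) = 0.7955.
(a) OCl⁻ = (1 − 0.7955) × 2.29 ppm = 0.4683 ppm.

(b) Volume: 2340 m³ = 2,340,000 L.
(b) [OCl⁻]/[HOCl] = 10^(pH − pKa) = 10^(7.86 − 7.41) = 2.818; fraction as HOCl = 1/(1 + 2.818) = 0.2619.
(b) Free chlorine required for 2.37 ppm HOCl: 2.37 / 0.2619 = 9.05 ppm.
(b) FC to add: 9.05 − 0.3 = 8.75 mg/L as Cl₂.
(b) Cl₂ equivalent: 8.75 mg/L × 2,340,000 L = 20,470 g.
(b) Product at 56.6% available Cl: 20,470 / 0.566 = 36,170 g.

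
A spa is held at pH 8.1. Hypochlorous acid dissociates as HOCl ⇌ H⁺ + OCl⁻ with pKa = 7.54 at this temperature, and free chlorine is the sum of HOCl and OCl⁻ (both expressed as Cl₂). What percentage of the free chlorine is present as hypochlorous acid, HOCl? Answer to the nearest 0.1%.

[OCl⁻]/[HOCl] = 10^(pH − pKa) = 10^(8.1 − 7.54) = 10^0.56 = 3.631.
Fraction as HOCl = 1 / (1 + 3.631) = 0.2159.

21.6%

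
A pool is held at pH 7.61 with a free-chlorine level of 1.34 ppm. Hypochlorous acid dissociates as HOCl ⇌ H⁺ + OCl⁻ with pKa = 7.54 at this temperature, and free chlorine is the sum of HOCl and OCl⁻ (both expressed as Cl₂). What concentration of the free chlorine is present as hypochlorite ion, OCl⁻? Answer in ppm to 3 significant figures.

[OCl⁻]/[HOCl] = 10^(pH − pKa) = 10^(7.61 − 7.54) = 10^0.07 = 1.175.
Fraction as HOCl = 1 / (1 + 1.175) = 0.4598.
OCl⁻ = (1 − 0.4598) × 1.34 ppm = 0.7239 ppm.

0.724 ppm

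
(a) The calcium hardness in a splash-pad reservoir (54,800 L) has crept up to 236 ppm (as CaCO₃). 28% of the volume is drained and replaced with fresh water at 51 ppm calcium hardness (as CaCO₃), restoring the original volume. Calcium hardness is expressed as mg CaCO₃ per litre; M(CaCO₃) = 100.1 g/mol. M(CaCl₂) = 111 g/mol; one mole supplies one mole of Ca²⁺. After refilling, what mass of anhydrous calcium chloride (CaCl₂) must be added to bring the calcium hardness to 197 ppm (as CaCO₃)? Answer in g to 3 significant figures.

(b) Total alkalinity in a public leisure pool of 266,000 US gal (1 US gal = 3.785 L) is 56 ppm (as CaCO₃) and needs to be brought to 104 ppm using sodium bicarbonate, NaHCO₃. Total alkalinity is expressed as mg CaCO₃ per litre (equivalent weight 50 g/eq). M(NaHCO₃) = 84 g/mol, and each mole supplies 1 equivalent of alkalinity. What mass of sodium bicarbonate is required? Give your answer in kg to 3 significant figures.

(a) 778 g; (b) 81.2 kg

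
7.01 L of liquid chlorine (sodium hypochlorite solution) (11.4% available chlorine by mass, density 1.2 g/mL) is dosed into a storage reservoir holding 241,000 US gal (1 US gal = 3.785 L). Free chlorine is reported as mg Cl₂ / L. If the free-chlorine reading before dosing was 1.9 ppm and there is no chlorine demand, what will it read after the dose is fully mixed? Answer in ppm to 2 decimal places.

Volume: 241,000 US gal × 3.785 L/gal = 912,185 L.
Mass of solution: 7.01 L × 1000 mL/L × 1.2 g/mL = 8412 g.
Available chlorine delivered: 8412 g × 0.114 = 959 g as Cl₂.
Concentration rise: 959 g / 912,185 L = 1.051 mg/L = 1.05 ppm.
Final FC: 1.9 + 1.05 = 2.95 ppm.

2.95 ppm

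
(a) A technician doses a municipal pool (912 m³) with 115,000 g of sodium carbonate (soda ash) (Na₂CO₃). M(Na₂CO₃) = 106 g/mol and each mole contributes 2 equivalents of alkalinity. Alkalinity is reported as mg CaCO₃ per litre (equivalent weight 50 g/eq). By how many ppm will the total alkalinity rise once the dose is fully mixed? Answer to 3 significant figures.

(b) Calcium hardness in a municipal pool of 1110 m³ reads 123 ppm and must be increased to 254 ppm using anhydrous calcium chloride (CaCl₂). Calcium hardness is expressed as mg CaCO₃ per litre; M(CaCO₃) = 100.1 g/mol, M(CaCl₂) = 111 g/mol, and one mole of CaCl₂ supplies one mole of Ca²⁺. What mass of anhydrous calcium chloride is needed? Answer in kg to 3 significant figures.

(a) 119 ppm; (b) 161 kg

(a) Volume: 912 m³ = 912,000 L.
(a) Moles of Na₂CO₃: 115,000 g ÷ 106 g/mol = 1085 mol → 2170 eq of alkalinity.
(a) As CaCO₃: 2170 eq × 50 g/eq = 108,500 g.
(a) Rise: 108,500 g / 912,000 L × 1000 = 119 mg/L.

(b) Volume: 1110 m³ = 1,110,000 L.
(b) Hardness to add: (254 − 123) = 131 mg/L as CaCO₃ × 1,110,000 L = 145,400 g as CaCO₃.
(b) Moles of Ca²⁺ (1 mol Ca²⁺ ≡ 1 mol CaCO₃): 145,400 / 100.1 g/mol = 1453 mol.
(b) Mass of CaCl₂: 1453 × 111 = 161,200 g.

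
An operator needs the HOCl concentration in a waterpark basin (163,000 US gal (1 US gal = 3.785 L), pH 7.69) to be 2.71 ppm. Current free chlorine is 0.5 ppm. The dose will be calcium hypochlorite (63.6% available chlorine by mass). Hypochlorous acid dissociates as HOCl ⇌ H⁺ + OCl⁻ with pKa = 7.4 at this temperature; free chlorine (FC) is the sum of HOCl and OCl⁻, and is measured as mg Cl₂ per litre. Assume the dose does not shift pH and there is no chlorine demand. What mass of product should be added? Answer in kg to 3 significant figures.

7.27 kg

Volume: 163,000 US gal × 3.785 L/gal = 616,955 L.
[OCl⁻]/[HOCl] = 10^(pH − pKa) = 10^(7.69 − 7.4) = 1.95; fraction as HOCl = 1/(1 + 1.95) = 0.339.
Free chlorine required for 2.71 ppm HOCl: 2.71 / 0.339 = 7.994 ppm.
FC to add: 7.994 − 0.5 = 7.494 mg/L as Cl₂.
Cl₂ equivalent: 7.494 mg/L × 616,955 L = 4624 g.
Product at 63.6% available Cl: 4624 / 0.636 = 7270 g.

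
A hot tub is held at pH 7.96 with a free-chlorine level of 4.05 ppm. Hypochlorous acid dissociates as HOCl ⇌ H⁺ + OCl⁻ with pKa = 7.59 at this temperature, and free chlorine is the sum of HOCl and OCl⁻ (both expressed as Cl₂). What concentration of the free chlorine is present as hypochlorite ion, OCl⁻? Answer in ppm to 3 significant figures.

2.84 ppm

[OCl⁻]/[HOCl] = 10^(pH − pKa) = 10^(7.96 − 7.59) = 10^0.37 = 2.344.
Fraction as HOCl = 1 / (1 + 2.344) = 0.299.
OCl⁻ = (1 − 0.299) × 4.05 ppm = 2.839 ppm.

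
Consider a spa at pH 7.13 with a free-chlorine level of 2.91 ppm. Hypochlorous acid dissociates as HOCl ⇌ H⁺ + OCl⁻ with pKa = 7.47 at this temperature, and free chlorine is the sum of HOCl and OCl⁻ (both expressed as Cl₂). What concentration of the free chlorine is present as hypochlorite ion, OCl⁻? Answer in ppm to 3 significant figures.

0.913 ppm

[OCl⁻]/[HOCl] = 10^(pH − pKa) = 10^(7.13 − 7.47) = 10^-0.34 = 0.4571.
Fraction as HOCl = 1 / (1 + 0.4571) = 0.6863.
OCl⁻ = (1 − 0.6863) × 2.91 ppm = 0.9129 ppm.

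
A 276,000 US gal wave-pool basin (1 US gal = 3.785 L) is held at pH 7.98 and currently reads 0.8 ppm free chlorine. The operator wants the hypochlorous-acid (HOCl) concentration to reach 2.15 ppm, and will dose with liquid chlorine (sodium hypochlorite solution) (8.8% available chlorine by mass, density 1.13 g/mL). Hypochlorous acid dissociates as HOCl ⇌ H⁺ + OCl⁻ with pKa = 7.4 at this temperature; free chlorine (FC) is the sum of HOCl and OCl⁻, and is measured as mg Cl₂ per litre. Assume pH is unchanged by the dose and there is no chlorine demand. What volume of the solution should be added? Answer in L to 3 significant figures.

Volume: 276,000 US gal × 3.785 L/gal = 1,044,660 L.
[OCl⁻]/[HOCl] = 10^(pH − pKa) = 10^(7.98 − 7.4) = 3.802; fraction as HOCl = 1/(1 + 3.802) = 0.2083.
Free chlorine required for 2.15 ppm HOCl: 2.15 / 0.2083 = 10.32 ppm.
FC to add: 10.32 − 0.8 = 9.524 mg/L as Cl₂.
Cl₂ equivalent: 9.524 mg/L × 1,044,660 L = 9949 g.
Product at 8.8% available Cl: 9949 / 0.088 = 113,100 g.
Volume: 113,100 g ÷ 1.13 g/mL = 100,100 mL.

100 L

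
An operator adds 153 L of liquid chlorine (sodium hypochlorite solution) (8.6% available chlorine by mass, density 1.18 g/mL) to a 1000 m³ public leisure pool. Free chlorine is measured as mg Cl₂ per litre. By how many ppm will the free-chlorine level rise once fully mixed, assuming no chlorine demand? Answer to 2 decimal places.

15.53 ppm

Volume: 1000 m³ = 1,000,000 L.
Mass of solution: 153 L × 1000 mL/L × 1.18 g/mL = 180,500 g.
Available chlorine delivered: 180,500 g × 0.086 = 15,530 g as Cl₂.
Concentration rise: 15,530 g / 1,000,000 L = 15.53 mg/L = 15.53 ppm.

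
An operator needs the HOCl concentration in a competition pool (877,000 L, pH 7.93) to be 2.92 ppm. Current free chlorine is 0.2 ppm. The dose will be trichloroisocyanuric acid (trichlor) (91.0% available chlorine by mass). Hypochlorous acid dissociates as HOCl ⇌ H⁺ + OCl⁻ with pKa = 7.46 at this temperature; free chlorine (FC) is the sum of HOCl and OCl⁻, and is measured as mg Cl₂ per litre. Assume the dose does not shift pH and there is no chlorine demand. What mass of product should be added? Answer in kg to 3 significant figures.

10.9 kg

[OCl⁻]/[HOCl] = 10^(pH − pKa) = 10^(7.93 − 7.46) = 2.951; fraction as HOCl = 1/(1 + 2.951) = 0.2531.
Free chlorine required for 2.92 ppm HOCl: 2.92 / 0.2531 = 11.54 ppm.
FC to add: 11.54 − 0.2 = 11.34 mg/L as Cl₂.
Cl₂ equivalent: 11.34 mg/L × 877,000 L = 9943 g.
Product at 91.0% available Cl: 9943 / 0.91 = 10,930 g.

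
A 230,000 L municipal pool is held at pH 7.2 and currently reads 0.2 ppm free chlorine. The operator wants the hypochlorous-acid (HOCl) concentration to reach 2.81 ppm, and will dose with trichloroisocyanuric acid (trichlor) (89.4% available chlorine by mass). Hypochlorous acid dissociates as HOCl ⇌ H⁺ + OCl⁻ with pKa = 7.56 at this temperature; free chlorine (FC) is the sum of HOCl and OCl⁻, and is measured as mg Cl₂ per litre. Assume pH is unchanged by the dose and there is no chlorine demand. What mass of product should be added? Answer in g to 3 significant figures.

987 g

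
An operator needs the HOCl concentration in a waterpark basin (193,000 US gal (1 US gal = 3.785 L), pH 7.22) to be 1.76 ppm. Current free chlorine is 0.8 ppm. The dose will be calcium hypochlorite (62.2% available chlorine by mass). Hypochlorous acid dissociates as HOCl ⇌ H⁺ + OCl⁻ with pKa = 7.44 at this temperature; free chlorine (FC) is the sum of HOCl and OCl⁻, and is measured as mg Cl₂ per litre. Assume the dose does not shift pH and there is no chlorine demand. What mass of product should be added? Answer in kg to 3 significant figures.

2.37 kg

Volume: 193,000 US gal × 3.785 L/gal = 730,505 L.
[OCl⁻]/[HOCl] = 10^(pH − pKa) = 10^(7.22 − 7.44) = 0.6026; fraction as HOCl = 1/(1 + 0.6026) = 0.624.
Free chlorine required for 1.76 ppm HOCl: 1.76 / 0.624 = 2.821 ppm.
FC to add: 2.821 − 0.8 = 2.021 mg/L as Cl₂.
Cl₂ equivalent: 2.021 mg/L × 730,505 L = 1476 g.
Product at 62.2% available Cl: 1476 / 0.622 = 2373 g.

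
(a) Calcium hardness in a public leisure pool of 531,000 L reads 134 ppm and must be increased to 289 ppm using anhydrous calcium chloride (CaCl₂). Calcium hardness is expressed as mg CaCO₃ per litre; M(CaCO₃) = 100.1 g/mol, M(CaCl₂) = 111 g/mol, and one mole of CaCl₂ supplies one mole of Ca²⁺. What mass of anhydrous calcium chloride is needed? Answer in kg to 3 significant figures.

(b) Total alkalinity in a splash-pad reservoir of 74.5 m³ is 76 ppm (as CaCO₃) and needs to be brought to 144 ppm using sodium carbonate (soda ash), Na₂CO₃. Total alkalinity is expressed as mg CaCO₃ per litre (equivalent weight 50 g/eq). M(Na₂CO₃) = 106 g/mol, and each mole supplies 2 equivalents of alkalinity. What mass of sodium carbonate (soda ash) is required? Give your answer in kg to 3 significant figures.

(a) 91.3 kg; (b) 5.37 kg

(a) Hardness to add: (289 − 134) = 155 mg/L as CaCO₃ × 531,000 L = 82,300 g as CaCO₃.
(a) Moles of Ca²⁺ (1 mol Ca²⁺ ≡ 1 mol CaCO₃): 82,300 / 100.1 g/mol = 822.2 mol.
(a) Mass of CaCl₂: 822.2 × 111 = 91,270 g.

(b) Volume: 74.5 m³ = 74,500 L.
(b) Alkalinity to add: (144 − 76) = 68 mg/L as CaCO₃ × 74,500 L = 5066 g as CaCO₃.
(b) Equivalents: 5066 g ÷ 50 g/eq = 101.3 eq.
(b) Each mole of Na₂CO₃ supplies 2 eq, so 101.3 / 2 = 50.66 mol.
(b) Mass: 50.66 mol × 106 g/mol = 5370 g.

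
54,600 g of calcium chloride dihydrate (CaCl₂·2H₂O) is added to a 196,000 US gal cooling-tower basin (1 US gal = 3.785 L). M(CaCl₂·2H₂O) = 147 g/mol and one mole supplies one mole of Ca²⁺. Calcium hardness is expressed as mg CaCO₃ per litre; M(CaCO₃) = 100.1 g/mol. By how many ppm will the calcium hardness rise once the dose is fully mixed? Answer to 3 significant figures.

50.1 ppm

Volume: 196,000 US gal × 3.785 L/gal = 741,860 L.
Moles of Ca²⁺: 54,600 g ÷ 147 g/mol = 371.4 mol.
As CaCO₃: 371.4 mol × 100.1 g/mol = 37,180 g.
Rise: 37,180 g / 741,860 L × 1000 = 50.12 mg/L.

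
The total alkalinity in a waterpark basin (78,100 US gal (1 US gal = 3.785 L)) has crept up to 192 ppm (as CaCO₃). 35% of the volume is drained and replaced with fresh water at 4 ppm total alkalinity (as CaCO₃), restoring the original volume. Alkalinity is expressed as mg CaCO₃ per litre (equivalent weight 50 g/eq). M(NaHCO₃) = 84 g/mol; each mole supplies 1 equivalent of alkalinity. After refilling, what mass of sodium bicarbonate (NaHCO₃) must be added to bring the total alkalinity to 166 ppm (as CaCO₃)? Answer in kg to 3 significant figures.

19.8 kg

Volume: 78,100 US gal × 3.785 L/gal = 295,608 L.
After draining 35% and refilling: 192 × 0.65 + 4 × 0.35 = 126.2 ppm.
Deficit to target: 166 − 126.2 = 39.8 mg/L.
As CaCO₃: 39.8 mg/L × 295,608 L = 11,770 g; ÷ 50 g/eq ÷ 1 = 235.3 mol NaHCO₃.
Mass: 235.3 × 84 = 19,770 g.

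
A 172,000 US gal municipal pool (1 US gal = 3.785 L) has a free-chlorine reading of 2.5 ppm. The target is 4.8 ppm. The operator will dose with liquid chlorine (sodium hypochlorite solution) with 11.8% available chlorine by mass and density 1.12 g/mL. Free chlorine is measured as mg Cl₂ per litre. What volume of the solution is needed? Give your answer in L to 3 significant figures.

Volume: 172,000 US gal × 3.785 L/gal = 651,020 L.
Chlorine deficit: 4.8 − 2.5 = 2.3 ppm = 2.3 mg/L as Cl₂.
Cl₂ equivalent needed: 2.3 mg/L × 651,020 L = 1,497,000 mg = 1497 g.
Product at 11.8% available chlorine: 1497 / 0.118 = 12,690 g.
Volume at density 1.12 g/mL: 12,690 g ÷ 1.12 g/mL = 11,330 mL.

11.3 L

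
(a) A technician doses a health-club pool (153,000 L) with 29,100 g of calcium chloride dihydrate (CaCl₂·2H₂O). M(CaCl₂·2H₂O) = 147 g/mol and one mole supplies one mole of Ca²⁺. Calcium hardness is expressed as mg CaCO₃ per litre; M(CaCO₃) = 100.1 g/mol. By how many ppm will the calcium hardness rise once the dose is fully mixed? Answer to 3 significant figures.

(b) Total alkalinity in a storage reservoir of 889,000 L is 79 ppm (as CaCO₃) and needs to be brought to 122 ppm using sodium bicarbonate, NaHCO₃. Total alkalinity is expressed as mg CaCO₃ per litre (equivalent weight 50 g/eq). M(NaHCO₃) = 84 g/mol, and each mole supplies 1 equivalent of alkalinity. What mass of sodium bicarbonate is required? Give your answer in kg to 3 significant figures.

(a) 130 ppm; (b) 64.2 kg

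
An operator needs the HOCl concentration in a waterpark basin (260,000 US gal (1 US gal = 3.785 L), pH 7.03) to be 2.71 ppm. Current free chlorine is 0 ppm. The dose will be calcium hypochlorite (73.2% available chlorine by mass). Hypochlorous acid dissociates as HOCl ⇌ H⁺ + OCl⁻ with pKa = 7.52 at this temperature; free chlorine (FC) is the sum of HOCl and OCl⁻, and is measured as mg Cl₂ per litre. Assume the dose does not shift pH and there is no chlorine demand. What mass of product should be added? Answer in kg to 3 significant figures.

4.82 kg

Volume: 260,000 US gal × 3.785 L/gal = 984,100 L.
[OCl⁻]/[HOCl] = 10^(pH − pKa) = 10^(7.03 − 7.52) = 0.3236; fraction as HOCl = 1/(1 + 0.3236) = 0.7555.
Free chlorine required for 2.71 ppm HOCl: 2.71 / 0.7555 = 3.587 ppm.
FC to add: 3.587 − 0 = 3.587 mg/L as Cl₂.
Cl₂ equivalent: 3.587 mg/L × 984,100 L = 3530 g.
Product at 73.2% available Cl: 3530 / 0.732 = 4822 g.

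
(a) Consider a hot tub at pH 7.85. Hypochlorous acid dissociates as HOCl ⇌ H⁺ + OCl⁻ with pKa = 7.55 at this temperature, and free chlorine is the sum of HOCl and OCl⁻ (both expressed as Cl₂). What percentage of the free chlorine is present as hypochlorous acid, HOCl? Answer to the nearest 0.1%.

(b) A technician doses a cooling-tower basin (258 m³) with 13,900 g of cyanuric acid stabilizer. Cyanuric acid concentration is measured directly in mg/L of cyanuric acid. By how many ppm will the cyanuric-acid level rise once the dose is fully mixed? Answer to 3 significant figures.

(a) 33.4%; (b) 53.9 ppm

(a) [OCl⁻]/[HOCl] = 10^(pH − pKa) = 10^(7.85 − 7.55) = 10^0.30 = 1.995.
(a) Fraction as HOCl = 1 / (1 + 1.995) = 0.3339.

(b) Volume: 258 m³ = 258,000 L.
(b) Rise: 13,900 g / 258,000 L × 1000 = 53.88 mg/L.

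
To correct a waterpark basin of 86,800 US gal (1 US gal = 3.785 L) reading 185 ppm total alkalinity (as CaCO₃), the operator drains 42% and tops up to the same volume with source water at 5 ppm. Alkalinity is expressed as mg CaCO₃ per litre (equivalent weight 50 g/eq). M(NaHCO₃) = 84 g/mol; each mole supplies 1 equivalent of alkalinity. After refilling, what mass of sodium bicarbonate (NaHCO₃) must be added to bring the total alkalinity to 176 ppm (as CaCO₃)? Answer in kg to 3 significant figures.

36.8 kg

Volume: 86,800 US gal × 3.785 L/gal = 328,538 L.
After draining 42% and refilling: 185 × 0.58 + 5 × 0.42 = 109.4 ppm.
Deficit to target: 176 − 109.4 = 66.6 mg/L.
As CaCO₃: 66.6 mg/L × 328,538 L = 21,880 g; ÷ 50 g/eq ÷ 1 = 437.6 mol NaHCO₃.
Mass: 437.6 × 84 = 36,760 g.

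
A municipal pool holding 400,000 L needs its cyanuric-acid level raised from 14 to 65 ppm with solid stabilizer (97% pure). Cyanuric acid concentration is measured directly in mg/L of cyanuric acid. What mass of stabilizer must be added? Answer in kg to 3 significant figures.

21.0 kg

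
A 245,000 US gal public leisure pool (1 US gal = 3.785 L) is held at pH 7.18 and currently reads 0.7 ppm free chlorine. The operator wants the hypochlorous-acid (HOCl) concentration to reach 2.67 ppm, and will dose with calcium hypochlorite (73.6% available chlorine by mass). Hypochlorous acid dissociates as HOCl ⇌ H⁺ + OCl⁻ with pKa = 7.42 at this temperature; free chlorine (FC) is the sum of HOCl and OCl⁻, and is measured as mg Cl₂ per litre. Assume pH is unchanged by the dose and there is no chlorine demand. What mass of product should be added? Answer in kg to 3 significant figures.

Volume: 245,000 US gal × 3.785 L/gal = 927,325 L.
[OCl⁻]/[HOCl] = 10^(pH − pKa) = 10^(7.18 − 7.42) = 0.5754; fraction as HOCl = 1/(1 + 0.5754) = 0.6347.
Free chlorine required for 2.67 ppm HOCl: 2.67 / 0.6347 = 4.206 ppm.
FC to add: 4.206 − 0.7 = 3.506 mg/L as Cl₂.
Cl₂ equivalent: 3.506 mg/L × 927,325 L = 3252 g.
Product at 73.6% available Cl: 3252 / 0.736 = 4418 g.

4.42 kg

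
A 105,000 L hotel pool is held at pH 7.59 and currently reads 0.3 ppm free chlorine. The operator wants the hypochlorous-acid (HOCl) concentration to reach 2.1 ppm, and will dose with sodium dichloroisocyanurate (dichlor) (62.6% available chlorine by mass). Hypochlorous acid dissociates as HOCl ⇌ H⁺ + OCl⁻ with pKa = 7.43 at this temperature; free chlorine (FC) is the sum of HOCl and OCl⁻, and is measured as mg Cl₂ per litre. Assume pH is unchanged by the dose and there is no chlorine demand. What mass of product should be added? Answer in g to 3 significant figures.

811 g

[OCl⁻]/[HOCl] = 10^(pH − pKa) = 10^(7.59 − 7.43) = 1.445; fraction as HOCl = 1/(1 + 1.445) = 0.4089.
Free chlorine required for 2.1 ppm HOCl: 2.1 / 0.4089 = 5.135 ppm.
FC to add: 5.135 − 0.3 = 4.835 mg/L as Cl₂.
Cl₂ equivalent: 4.835 mg/L × 105,000 L = 507.7 g.
Product at 62.6% available Cl: 507.7 / 0.626 = 811.1 g.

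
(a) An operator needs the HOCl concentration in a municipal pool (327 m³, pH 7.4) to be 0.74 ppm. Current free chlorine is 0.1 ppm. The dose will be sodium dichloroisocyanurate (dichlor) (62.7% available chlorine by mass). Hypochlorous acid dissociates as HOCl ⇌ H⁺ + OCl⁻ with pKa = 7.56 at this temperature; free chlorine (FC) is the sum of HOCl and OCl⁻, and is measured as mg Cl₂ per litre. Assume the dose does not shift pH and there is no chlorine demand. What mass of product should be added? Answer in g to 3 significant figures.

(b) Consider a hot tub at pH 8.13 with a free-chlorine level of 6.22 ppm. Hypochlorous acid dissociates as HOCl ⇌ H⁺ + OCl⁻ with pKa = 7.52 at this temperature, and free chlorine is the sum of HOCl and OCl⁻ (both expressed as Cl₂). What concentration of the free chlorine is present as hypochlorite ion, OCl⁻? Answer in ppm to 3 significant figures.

(a) 601 g; (b) 4.99 ppm

(a) Volume: 327 m³ = 327,000 L.
(a) [OCl⁻]/[HOCl] = 10^(pH − pKa) = 10^(7.4 − 7.56) = 0.6918; fraction as HOCl = 1/(1 + 0.6918) = 0.5911.
(a) Free chlorine required for 0.74 ppm HOCl: 0.74 / 0.5911 = 1.252 ppm.
(a) FC to add: 1.252 − 0.1 = 1.152 mg/L as Cl₂.
(a) Cl₂ equivalent: 1.152 mg/L × 327,000 L = 376.7 g.
(a) Product at 62.7% available Cl: 376.7 / 0.627 = 600.8 g.

(b) [OCl⁻]/[HOCl] = 10^(pH − pKa) = 10^(8.13 − 7.52) = 10^0.61 = 4.074.
(b) Fraction as HOCl = 1 / (1 + 4.074) = 0.1971.
(b) OCl⁻ = (1 − 0.1971) × 6.22 ppm = 4.994 ppm.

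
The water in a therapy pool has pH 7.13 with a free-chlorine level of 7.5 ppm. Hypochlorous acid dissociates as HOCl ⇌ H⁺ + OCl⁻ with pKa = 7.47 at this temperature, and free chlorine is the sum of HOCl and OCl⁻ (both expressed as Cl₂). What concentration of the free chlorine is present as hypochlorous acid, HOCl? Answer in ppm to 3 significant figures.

[OCl⁻]/[HOCl] = 10^(pH − pKa) = 10^(7.13 − 7.47) = 10^-0.34 = 0.4571.
Fraction as HOCl = 1 / (1 + 0.4571) = 0.6863.
HOCl = 0.6863 × 7.5 ppm = 5.147 ppm.

5.15 ppm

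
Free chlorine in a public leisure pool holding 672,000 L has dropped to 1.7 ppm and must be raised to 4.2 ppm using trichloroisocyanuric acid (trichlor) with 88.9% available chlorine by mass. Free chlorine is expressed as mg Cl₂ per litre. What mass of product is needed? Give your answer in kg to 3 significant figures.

Chlorine deficit: 4.2 − 1.7 = 2.5 ppm = 2.5 mg/L as Cl₂.
Cl₂ equivalent needed: 2.5 mg/L × 672,000 L = 1,680,000 mg = 1680 g.
Product at 88.9% available chlorine: 1680 / 0.889 = 1890 g.

1.89 kg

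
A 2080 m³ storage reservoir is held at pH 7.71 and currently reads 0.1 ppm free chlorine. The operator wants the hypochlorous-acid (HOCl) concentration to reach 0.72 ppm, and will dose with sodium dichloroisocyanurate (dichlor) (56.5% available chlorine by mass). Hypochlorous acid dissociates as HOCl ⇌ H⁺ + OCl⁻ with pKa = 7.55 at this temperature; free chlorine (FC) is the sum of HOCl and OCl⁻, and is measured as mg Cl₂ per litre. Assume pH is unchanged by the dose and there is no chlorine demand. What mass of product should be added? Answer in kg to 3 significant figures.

Volume: 2080 m³ = 2,080,000 L.
[OCl⁻]/[HOCl] = 10^(pH − pKa) = 10^(7.71 − 7.55) = 1.445; fraction as HOCl = 1/(1 + 1.445) = 0.4089.
Free chlorine required for 0.72 ppm HOCl: 0.72 / 0.4089 = 1.761 ppm.
FC to add: 1.761 − 0.1 = 1.661 mg/L as Cl₂.
Cl₂ equivalent: 1.661 mg/L × 2,080,000 L = 3454 g.
Product at 56.5% available Cl: 3454 / 0.565 = 6114 g.

6.11 kg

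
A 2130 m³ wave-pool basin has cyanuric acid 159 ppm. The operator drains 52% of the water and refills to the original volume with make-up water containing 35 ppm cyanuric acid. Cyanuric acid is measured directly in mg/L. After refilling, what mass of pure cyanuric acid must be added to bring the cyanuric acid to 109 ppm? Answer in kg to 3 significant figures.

30.8 kg

Volume: 2130 m³ = 2,130,000 L.
After draining 52% and refilling: 159 × 0.48 + 35 × 0.52 = 94.52 ppm.
Deficit to target: 109 − 94.52 = 14.48 mg/L.
Mass: 14.48 mg/L × 2,130,000 L = 30,840 g cyanuric acid.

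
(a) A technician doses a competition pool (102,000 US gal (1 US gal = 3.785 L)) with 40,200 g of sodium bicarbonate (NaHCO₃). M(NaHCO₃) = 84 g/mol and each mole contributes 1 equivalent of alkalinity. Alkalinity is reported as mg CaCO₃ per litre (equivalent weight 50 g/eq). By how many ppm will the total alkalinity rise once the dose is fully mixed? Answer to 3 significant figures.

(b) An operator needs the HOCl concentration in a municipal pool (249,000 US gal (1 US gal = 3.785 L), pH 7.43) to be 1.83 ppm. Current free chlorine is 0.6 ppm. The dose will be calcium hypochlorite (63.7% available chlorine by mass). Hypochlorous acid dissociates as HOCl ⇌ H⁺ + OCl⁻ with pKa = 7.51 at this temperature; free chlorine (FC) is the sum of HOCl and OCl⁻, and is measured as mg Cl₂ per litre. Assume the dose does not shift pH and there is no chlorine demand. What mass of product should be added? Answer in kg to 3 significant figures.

(a) 62.0 ppm; (b) 4.07 kg

(a) Volume: 102,000 US gal × 3.785 L/gal = 386,070 L.
(a) Moles of NaHCO₃: 40,200 g ÷ 84 g/mol = 478.6 mol → 478.6 eq of alkalinity.
(a) As CaCO₃: 478.6 eq × 50 g/eq = 23,930 g.
(a) Rise: 23,930 g / 386,070 L × 1000 = 61.98 mg/L.

(b) Volume: 249,000 US gal × 3.785 L/gal = 942,465 L.
(b) [OCl⁻]/[HOCl] = 10^(pH − pKa) = 10^(7.43 − 7.51) = 0.8318; fraction as HOCl = 1/(1 + 0.8318) = 0.5459.
(b) Free chlorine required for 1.83 ppm HOCl: 1.83 / 0.5459 = 3.352 ppm.
(b) FC to add: 3.352 − 0.6 = 2.752 mg/L as Cl₂.
(b) Cl₂ equivalent: 2.752 mg/L × 942,465 L = 2594 g.
(b) Product at 63.7% available Cl: 2594 / 0.637 = 4072 g.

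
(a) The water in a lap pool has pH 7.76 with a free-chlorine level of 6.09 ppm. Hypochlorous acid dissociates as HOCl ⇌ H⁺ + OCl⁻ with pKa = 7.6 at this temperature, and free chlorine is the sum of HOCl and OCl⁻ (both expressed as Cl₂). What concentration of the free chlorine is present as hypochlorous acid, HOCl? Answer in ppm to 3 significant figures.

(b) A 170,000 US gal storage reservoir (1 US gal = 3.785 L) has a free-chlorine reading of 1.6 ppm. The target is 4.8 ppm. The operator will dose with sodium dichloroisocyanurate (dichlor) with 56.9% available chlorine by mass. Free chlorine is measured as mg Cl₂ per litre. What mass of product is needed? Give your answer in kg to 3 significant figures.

(a) [OCl⁻]/[HOCl] = 10^(pH − pKa) = 10^(7.76 − 7.6) = 10^0.16 = 1.445.
(a) Fraction as HOCl = 1 / (1 + 1.445) = 0.4089.
(a) HOCl = 0.4089 × 6.09 ppm = 2.49 ppm.

(b) Volume: 170,000 US gal × 3.785 L/gal = 643,450 L.
(b) Chlorine deficit: 4.8 − 1.6 = 3.2 ppm = 3.2 mg/L as Cl₂.
(b) Cl₂ equivalent needed: 3.2 mg/L × 643,450 L = 2,059,000 mg = 2059 g.
(b) Product at 56.9% available chlorine: 2059 / 0.569 = 3619 g.

(a) 2.49 ppm; (b) 3.62 kg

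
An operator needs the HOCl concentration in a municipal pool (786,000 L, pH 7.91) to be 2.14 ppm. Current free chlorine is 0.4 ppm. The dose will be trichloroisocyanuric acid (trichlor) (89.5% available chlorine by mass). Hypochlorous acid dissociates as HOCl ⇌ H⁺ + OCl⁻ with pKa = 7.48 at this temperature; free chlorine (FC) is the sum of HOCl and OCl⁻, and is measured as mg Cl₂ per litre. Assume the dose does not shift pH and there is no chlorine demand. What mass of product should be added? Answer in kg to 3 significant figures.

[OCl⁻]/[HOCl] = 10^(pH − pKa) = 10^(7.91 − 7.48) = 2.692; fraction as HOCl = 1/(1 + 2.692) = 0.2709.
Free chlorine required for 2.14 ppm HOCl: 2.14 / 0.2709 = 7.9 ppm.
FC to add: 7.9 − 0.4 = 7.5 mg/L as Cl₂.
Cl₂ equivalent: 7.5 mg/L × 786,000 L = 5895 g.
Product at 89.5% available Cl: 5895 / 0.895 = 6586 g.

6.59 kg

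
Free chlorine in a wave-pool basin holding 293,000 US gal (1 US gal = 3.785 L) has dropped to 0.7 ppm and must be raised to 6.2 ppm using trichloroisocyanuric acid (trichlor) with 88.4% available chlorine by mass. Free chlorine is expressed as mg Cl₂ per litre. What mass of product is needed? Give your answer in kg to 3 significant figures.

6.90 kg

Volume: 293,000 US gal × 3.785 L/gal = 1,109,005 L.
Chlorine deficit: 6.2 − 0.7 = 5.5 ppm = 5.5 mg/L as Cl₂.
Cl₂ equivalent needed: 5.5 mg/L × 1,109,005 L = 6,100,000 mg = 6100 g.
Product at 88.4% available chlorine: 6100 / 0.884 = 6900 g.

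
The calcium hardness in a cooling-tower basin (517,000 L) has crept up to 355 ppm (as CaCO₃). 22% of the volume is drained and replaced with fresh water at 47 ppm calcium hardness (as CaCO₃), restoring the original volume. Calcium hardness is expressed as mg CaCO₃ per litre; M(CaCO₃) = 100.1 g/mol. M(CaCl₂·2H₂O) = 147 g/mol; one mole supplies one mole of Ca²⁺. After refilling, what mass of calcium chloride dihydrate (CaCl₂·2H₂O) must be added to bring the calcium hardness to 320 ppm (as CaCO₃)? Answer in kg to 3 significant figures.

After draining 22% and refilling: 355 × 0.78 + 47 × 0.22 = 287.24 ppm.
Deficit to target: 320 − 287.24 = 32.76 mg/L.
As CaCO₃: 32.76 mg/L × 517,000 L = 16,940 g; ÷ 100.1 = 169.2 mol Ca²⁺.
Mass: 169.2 × 147 = 24,870 g.

24.9 kg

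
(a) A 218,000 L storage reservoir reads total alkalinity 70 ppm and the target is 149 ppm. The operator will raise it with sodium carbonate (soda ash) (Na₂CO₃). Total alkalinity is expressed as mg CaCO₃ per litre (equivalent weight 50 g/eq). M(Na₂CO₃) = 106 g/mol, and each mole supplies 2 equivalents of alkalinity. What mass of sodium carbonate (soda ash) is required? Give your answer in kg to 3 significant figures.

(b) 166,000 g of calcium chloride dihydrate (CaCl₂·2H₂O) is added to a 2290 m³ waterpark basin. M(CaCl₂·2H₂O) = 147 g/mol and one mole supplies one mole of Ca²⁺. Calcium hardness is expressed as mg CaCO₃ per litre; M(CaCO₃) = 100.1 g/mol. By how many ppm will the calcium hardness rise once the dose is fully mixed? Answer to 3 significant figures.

(a) Alkalinity to add: (149 − 70) = 79 mg/L as CaCO₃ × 218,000 L = 17,220 g as CaCO₃.
(a) Equivalents: 17,220 g ÷ 50 g/eq = 344.4 eq.
(a) Each mole of Na₂CO₃ supplies 2 eq, so 344.4 / 2 = 172.2 mol.
(a) Mass: 172.2 mol × 106 g/mol = 18,260 g.

(b) Volume: 2290 m³ = 2,290,000 L.
(b) Moles of Ca²⁺: 166,000 g ÷ 147 g/mol = 1129 mol.
(b) As CaCO₃: 1129 mol × 100.1 g/mol = 113,000 g.
(b) Rise: 113,000 g / 2,290,000 L × 1000 = 49.36 mg/L.

(a) 18.3 kg; (b) 49.4 ppm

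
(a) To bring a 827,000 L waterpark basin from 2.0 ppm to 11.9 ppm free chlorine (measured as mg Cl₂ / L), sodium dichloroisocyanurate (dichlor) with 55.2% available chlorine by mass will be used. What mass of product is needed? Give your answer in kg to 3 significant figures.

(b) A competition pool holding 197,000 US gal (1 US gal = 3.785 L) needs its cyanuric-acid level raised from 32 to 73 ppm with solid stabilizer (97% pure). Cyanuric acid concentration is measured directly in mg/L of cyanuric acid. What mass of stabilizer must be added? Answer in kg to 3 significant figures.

(a) 14.8 kg; (b) 31.5 kg

(a) Chlorine deficit: 11.9 − 2.0 = 9.9 ppm = 9.9 mg/L as Cl₂.
(a) Cl₂ equivalent needed: 9.9 mg/L × 827,000 L = 8,187,000 mg = 8187 g.
(a) Product at 55.2% available chlorine: 8187 / 0.552 = 14,830 g.

(b) Volume: 197,000 US gal × 3.785 L/gal = 745,645 L.
(b) CYA to add: (73 − 32) = 41 mg/L × 745,645 L = 30,570 g cyanuric acid.
(b) At 97% purity: 30,570 / 0.97 = 31,520 g product.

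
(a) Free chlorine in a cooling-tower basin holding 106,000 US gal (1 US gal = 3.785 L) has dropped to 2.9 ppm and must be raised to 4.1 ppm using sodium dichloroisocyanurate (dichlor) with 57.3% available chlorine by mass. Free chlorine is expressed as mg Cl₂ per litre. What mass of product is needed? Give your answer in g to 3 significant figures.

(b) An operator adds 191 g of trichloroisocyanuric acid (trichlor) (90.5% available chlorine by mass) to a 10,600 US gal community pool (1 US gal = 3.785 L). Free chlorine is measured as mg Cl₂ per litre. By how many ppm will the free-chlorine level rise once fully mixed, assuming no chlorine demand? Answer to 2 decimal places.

(a) 840 g; (b) 4.31 ppm

(a) Volume: 106,000 US gal × 3.785 L/gal = 401,210 L.
(a) Chlorine deficit: 4.1 − 2.9 = 1.2 ppm = 1.2 mg/L as Cl₂.
(a) Cl₂ equivalent needed: 1.2 mg/L × 401,210 L = 481,500 mg = 481.5 g.
(a) Product at 57.3% available chlorine: 481.5 / 0.573 = 840.2 g.

(b) Volume: 10,600 US gal × 3.785 L/gal = 40,121 L.
(b) Available chlorine delivered: 191 g × 0.905 = 172.9 g as Cl₂.
(b) Concentration rise: 172.9 g / 40,121 L = 4.308 mg/L = 4.31 ppm.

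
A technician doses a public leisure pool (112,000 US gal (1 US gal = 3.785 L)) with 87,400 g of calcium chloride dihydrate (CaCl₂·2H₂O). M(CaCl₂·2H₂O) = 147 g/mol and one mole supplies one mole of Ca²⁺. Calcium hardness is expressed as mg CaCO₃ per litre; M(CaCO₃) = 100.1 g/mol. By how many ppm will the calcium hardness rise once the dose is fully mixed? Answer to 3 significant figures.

140 ppm

Volume: 112,000 US gal × 3.785 L/gal = 423,920 L.
Moles of Ca²⁺: 87,400 g ÷ 147 g/mol = 594.6 mol.
As CaCO₃: 594.6 mol × 100.1 g/mol = 59,520 g.
Rise: 59,520 g / 423,920 L × 1000 = 140.4 mg/L.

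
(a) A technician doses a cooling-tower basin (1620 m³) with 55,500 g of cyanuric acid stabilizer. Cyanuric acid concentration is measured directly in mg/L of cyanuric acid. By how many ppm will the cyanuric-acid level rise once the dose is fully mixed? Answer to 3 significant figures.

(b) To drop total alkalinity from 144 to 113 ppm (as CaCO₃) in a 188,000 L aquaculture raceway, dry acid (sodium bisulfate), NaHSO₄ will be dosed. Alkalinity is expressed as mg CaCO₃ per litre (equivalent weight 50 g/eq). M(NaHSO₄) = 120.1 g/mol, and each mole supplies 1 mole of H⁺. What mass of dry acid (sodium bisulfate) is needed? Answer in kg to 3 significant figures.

(a) 34.3 ppm; (b) 14.0 kg

(a) Volume: 1620 m³ = 1,620,000 L.
(a) Rise: 55,500 g / 1,620,000 L × 1000 = 34.26 mg/L.

(b) Alkalinity to neutralize: (144 − 113) = 31 mg/L as CaCO₃ × 188,000 L = 5828 g as CaCO₃.
(b) Equivalents of H⁺ required: 5828 ÷ 50 g/eq = 116.6 eq = 116.6 mol NaHSO₄.
(b) Mass of NaHSO₄: 116.6 × 120.1 = 14,000 g.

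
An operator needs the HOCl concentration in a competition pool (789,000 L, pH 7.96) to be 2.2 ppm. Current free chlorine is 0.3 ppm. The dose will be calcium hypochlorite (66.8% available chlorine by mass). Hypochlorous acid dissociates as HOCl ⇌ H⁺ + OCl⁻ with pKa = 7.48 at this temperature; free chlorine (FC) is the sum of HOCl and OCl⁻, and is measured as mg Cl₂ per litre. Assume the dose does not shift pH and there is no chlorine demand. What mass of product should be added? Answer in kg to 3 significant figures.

10.1 kg

[OCl⁻]/[HOCl] = 10^(pH − pKa) = 10^(7.96 − 7.48) = 3.02; fraction as HOCl = 1/(1 + 3.02) = 0.2488.
Free chlorine required for 2.2 ppm HOCl: 2.2 / 0.2488 = 8.844 ppm.
FC to add: 8.844 − 0.3 = 8.544 mg/L as Cl₂.
Cl₂ equivalent: 8.544 mg/L × 789,000 L = 6741 g.
Product at 66.8% available Cl: 6741 / 0.668 = 10,090 g.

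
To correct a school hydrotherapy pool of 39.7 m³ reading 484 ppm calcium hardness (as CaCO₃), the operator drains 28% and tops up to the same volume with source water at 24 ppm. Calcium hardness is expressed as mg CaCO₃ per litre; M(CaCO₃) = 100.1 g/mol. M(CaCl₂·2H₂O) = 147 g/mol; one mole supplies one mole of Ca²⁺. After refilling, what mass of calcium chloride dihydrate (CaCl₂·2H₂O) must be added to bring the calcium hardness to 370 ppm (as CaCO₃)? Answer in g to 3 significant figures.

Volume: 39.7 m³ = 39,700 L.
After draining 28% and refilling: 484 × 0.72 + 24 × 0.28 = 355.2 ppm.
Deficit to target: 370 − 355.2 = 14.8 mg/L.
As CaCO₃: 14.8 mg/L × 39,700 L = 587.6 g; ÷ 100.1 = 5.87 mol Ca²⁺.
Mass: 5.87 × 147 = 862.9 g.

863 g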